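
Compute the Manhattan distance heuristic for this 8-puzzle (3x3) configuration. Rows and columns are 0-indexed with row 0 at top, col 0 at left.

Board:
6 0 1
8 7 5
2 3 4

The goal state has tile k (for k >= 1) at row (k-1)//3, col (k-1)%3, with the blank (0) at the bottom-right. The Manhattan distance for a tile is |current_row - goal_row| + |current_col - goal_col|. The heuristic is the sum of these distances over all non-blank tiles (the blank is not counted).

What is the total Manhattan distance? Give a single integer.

Answer: 19

Derivation:
Tile 6: (0,0)->(1,2) = 3
Tile 1: (0,2)->(0,0) = 2
Tile 8: (1,0)->(2,1) = 2
Tile 7: (1,1)->(2,0) = 2
Tile 5: (1,2)->(1,1) = 1
Tile 2: (2,0)->(0,1) = 3
Tile 3: (2,1)->(0,2) = 3
Tile 4: (2,2)->(1,0) = 3
Sum: 3 + 2 + 2 + 2 + 1 + 3 + 3 + 3 = 19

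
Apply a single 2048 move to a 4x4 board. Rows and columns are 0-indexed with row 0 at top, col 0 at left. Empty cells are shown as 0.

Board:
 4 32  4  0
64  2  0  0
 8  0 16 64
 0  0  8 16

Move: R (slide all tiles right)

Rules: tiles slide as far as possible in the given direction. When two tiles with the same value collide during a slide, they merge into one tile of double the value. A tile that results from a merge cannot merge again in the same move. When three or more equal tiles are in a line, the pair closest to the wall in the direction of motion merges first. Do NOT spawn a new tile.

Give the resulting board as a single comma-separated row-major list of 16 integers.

Answer: 0, 4, 32, 4, 0, 0, 64, 2, 0, 8, 16, 64, 0, 0, 8, 16

Derivation:
Slide right:
row 0: [4, 32, 4, 0] -> [0, 4, 32, 4]
row 1: [64, 2, 0, 0] -> [0, 0, 64, 2]
row 2: [8, 0, 16, 64] -> [0, 8, 16, 64]
row 3: [0, 0, 8, 16] -> [0, 0, 8, 16]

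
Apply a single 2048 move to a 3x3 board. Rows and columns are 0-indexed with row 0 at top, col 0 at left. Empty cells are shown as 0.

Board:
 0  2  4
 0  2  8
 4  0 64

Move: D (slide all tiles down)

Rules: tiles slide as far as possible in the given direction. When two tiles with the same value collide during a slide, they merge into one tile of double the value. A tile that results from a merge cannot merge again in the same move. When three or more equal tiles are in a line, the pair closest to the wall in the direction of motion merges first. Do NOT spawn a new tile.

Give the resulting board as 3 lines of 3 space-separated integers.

Slide down:
col 0: [0, 0, 4] -> [0, 0, 4]
col 1: [2, 2, 0] -> [0, 0, 4]
col 2: [4, 8, 64] -> [4, 8, 64]

Answer:  0  0  4
 0  0  8
 4  4 64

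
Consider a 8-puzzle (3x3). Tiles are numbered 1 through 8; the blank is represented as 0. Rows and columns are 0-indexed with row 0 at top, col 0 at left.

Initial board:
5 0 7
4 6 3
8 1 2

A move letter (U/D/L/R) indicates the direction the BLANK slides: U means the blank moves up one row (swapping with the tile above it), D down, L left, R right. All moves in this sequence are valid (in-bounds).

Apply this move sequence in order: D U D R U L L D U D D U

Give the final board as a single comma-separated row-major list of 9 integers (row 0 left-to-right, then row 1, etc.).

After move 1 (D):
5 6 7
4 0 3
8 1 2

After move 2 (U):
5 0 7
4 6 3
8 1 2

After move 3 (D):
5 6 7
4 0 3
8 1 2

After move 4 (R):
5 6 7
4 3 0
8 1 2

After move 5 (U):
5 6 0
4 3 7
8 1 2

After move 6 (L):
5 0 6
4 3 7
8 1 2

After move 7 (L):
0 5 6
4 3 7
8 1 2

After move 8 (D):
4 5 6
0 3 7
8 1 2

After move 9 (U):
0 5 6
4 3 7
8 1 2

After move 10 (D):
4 5 6
0 3 7
8 1 2

After move 11 (D):
4 5 6
8 3 7
0 1 2

After move 12 (U):
4 5 6
0 3 7
8 1 2

Answer: 4, 5, 6, 0, 3, 7, 8, 1, 2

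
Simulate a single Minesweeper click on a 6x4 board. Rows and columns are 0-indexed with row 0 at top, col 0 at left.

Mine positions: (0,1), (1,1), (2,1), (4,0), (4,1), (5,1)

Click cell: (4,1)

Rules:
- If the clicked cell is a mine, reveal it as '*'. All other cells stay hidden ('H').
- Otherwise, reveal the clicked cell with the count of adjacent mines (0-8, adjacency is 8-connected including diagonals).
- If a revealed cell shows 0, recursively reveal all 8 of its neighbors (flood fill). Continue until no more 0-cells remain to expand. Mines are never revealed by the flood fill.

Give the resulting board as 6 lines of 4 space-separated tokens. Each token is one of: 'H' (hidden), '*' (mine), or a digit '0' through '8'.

H H H H
H H H H
H H H H
H H H H
H * H H
H H H H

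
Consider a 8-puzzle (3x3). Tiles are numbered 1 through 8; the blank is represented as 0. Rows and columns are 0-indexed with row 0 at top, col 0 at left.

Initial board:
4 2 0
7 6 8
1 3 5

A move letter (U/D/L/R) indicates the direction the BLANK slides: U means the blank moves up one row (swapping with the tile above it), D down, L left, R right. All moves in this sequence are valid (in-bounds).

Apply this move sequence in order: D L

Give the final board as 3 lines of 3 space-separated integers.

Answer: 4 2 8
7 0 6
1 3 5

Derivation:
After move 1 (D):
4 2 8
7 6 0
1 3 5

After move 2 (L):
4 2 8
7 0 6
1 3 5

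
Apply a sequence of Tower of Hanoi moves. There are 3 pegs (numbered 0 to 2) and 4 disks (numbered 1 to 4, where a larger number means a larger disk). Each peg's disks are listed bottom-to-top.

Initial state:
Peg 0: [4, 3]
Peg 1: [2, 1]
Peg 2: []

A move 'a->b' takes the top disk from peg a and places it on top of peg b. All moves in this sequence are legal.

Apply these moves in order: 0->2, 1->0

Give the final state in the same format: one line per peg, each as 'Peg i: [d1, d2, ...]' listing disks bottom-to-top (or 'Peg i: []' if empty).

After move 1 (0->2):
Peg 0: [4]
Peg 1: [2, 1]
Peg 2: [3]

After move 2 (1->0):
Peg 0: [4, 1]
Peg 1: [2]
Peg 2: [3]

Answer: Peg 0: [4, 1]
Peg 1: [2]
Peg 2: [3]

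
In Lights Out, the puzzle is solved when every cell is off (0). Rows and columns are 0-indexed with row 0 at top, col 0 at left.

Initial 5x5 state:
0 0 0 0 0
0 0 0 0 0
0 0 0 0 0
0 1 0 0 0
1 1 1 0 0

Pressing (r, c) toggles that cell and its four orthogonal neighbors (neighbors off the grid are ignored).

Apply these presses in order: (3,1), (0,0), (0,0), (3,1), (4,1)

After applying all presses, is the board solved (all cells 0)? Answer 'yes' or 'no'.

Answer: yes

Derivation:
After press 1 at (3,1):
0 0 0 0 0
0 0 0 0 0
0 1 0 0 0
1 0 1 0 0
1 0 1 0 0

After press 2 at (0,0):
1 1 0 0 0
1 0 0 0 0
0 1 0 0 0
1 0 1 0 0
1 0 1 0 0

After press 3 at (0,0):
0 0 0 0 0
0 0 0 0 0
0 1 0 0 0
1 0 1 0 0
1 0 1 0 0

After press 4 at (3,1):
0 0 0 0 0
0 0 0 0 0
0 0 0 0 0
0 1 0 0 0
1 1 1 0 0

After press 5 at (4,1):
0 0 0 0 0
0 0 0 0 0
0 0 0 0 0
0 0 0 0 0
0 0 0 0 0

Lights still on: 0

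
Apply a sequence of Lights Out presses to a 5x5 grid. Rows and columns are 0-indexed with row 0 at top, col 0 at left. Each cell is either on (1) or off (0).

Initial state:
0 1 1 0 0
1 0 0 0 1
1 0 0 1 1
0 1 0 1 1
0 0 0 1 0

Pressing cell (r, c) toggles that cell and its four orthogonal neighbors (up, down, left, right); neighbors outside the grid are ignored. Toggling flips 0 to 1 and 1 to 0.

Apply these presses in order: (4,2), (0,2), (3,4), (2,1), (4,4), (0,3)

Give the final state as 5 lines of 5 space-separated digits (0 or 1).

Answer: 0 0 1 0 1
1 1 1 1 1
0 1 1 1 0
0 0 1 0 1
0 1 1 1 0

Derivation:
After press 1 at (4,2):
0 1 1 0 0
1 0 0 0 1
1 0 0 1 1
0 1 1 1 1
0 1 1 0 0

After press 2 at (0,2):
0 0 0 1 0
1 0 1 0 1
1 0 0 1 1
0 1 1 1 1
0 1 1 0 0

After press 3 at (3,4):
0 0 0 1 0
1 0 1 0 1
1 0 0 1 0
0 1 1 0 0
0 1 1 0 1

After press 4 at (2,1):
0 0 0 1 0
1 1 1 0 1
0 1 1 1 0
0 0 1 0 0
0 1 1 0 1

After press 5 at (4,4):
0 0 0 1 0
1 1 1 0 1
0 1 1 1 0
0 0 1 0 1
0 1 1 1 0

After press 6 at (0,3):
0 0 1 0 1
1 1 1 1 1
0 1 1 1 0
0 0 1 0 1
0 1 1 1 0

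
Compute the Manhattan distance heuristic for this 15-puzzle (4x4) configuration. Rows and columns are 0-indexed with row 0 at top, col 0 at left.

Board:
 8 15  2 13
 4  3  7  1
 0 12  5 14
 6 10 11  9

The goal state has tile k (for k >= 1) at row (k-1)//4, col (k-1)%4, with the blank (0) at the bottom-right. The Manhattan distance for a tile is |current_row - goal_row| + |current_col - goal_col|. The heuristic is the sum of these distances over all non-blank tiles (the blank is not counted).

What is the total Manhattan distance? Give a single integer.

Tile 8: at (0,0), goal (1,3), distance |0-1|+|0-3| = 4
Tile 15: at (0,1), goal (3,2), distance |0-3|+|1-2| = 4
Tile 2: at (0,2), goal (0,1), distance |0-0|+|2-1| = 1
Tile 13: at (0,3), goal (3,0), distance |0-3|+|3-0| = 6
Tile 4: at (1,0), goal (0,3), distance |1-0|+|0-3| = 4
Tile 3: at (1,1), goal (0,2), distance |1-0|+|1-2| = 2
Tile 7: at (1,2), goal (1,2), distance |1-1|+|2-2| = 0
Tile 1: at (1,3), goal (0,0), distance |1-0|+|3-0| = 4
Tile 12: at (2,1), goal (2,3), distance |2-2|+|1-3| = 2
Tile 5: at (2,2), goal (1,0), distance |2-1|+|2-0| = 3
Tile 14: at (2,3), goal (3,1), distance |2-3|+|3-1| = 3
Tile 6: at (3,0), goal (1,1), distance |3-1|+|0-1| = 3
Tile 10: at (3,1), goal (2,1), distance |3-2|+|1-1| = 1
Tile 11: at (3,2), goal (2,2), distance |3-2|+|2-2| = 1
Tile 9: at (3,3), goal (2,0), distance |3-2|+|3-0| = 4
Sum: 4 + 4 + 1 + 6 + 4 + 2 + 0 + 4 + 2 + 3 + 3 + 3 + 1 + 1 + 4 = 42

Answer: 42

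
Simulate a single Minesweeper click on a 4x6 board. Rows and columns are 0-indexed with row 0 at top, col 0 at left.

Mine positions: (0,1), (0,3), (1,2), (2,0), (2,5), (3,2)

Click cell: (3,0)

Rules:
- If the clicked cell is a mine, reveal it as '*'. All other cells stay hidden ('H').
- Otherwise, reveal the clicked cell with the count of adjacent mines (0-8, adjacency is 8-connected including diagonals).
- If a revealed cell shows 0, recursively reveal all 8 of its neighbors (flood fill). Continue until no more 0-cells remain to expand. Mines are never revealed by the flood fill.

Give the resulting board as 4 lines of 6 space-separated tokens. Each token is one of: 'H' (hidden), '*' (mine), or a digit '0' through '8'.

H H H H H H
H H H H H H
H H H H H H
1 H H H H H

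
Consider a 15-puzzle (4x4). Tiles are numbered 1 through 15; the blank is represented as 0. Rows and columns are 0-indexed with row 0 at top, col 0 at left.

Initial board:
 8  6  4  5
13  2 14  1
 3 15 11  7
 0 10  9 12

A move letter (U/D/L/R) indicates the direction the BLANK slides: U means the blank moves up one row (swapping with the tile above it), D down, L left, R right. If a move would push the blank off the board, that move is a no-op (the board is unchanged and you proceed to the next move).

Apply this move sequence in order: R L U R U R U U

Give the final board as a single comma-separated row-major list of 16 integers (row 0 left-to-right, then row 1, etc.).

After move 1 (R):
 8  6  4  5
13  2 14  1
 3 15 11  7
10  0  9 12

After move 2 (L):
 8  6  4  5
13  2 14  1
 3 15 11  7
 0 10  9 12

After move 3 (U):
 8  6  4  5
13  2 14  1
 0 15 11  7
 3 10  9 12

After move 4 (R):
 8  6  4  5
13  2 14  1
15  0 11  7
 3 10  9 12

After move 5 (U):
 8  6  4  5
13  0 14  1
15  2 11  7
 3 10  9 12

After move 6 (R):
 8  6  4  5
13 14  0  1
15  2 11  7
 3 10  9 12

After move 7 (U):
 8  6  0  5
13 14  4  1
15  2 11  7
 3 10  9 12

After move 8 (U):
 8  6  0  5
13 14  4  1
15  2 11  7
 3 10  9 12

Answer: 8, 6, 0, 5, 13, 14, 4, 1, 15, 2, 11, 7, 3, 10, 9, 12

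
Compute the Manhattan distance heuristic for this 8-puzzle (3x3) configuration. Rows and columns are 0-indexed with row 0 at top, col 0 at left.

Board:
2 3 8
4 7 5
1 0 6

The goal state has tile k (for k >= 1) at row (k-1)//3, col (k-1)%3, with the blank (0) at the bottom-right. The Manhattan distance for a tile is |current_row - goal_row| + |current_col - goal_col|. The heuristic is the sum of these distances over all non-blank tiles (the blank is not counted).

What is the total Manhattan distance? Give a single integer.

Tile 2: (0,0)->(0,1) = 1
Tile 3: (0,1)->(0,2) = 1
Tile 8: (0,2)->(2,1) = 3
Tile 4: (1,0)->(1,0) = 0
Tile 7: (1,1)->(2,0) = 2
Tile 5: (1,2)->(1,1) = 1
Tile 1: (2,0)->(0,0) = 2
Tile 6: (2,2)->(1,2) = 1
Sum: 1 + 1 + 3 + 0 + 2 + 1 + 2 + 1 = 11

Answer: 11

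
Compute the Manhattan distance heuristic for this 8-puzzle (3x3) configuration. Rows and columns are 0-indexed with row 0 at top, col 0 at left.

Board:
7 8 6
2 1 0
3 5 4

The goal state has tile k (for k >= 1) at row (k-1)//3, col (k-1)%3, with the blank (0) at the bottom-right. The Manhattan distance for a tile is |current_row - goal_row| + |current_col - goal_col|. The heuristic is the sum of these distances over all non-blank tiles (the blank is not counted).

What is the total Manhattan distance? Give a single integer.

Tile 7: at (0,0), goal (2,0), distance |0-2|+|0-0| = 2
Tile 8: at (0,1), goal (2,1), distance |0-2|+|1-1| = 2
Tile 6: at (0,2), goal (1,2), distance |0-1|+|2-2| = 1
Tile 2: at (1,0), goal (0,1), distance |1-0|+|0-1| = 2
Tile 1: at (1,1), goal (0,0), distance |1-0|+|1-0| = 2
Tile 3: at (2,0), goal (0,2), distance |2-0|+|0-2| = 4
Tile 5: at (2,1), goal (1,1), distance |2-1|+|1-1| = 1
Tile 4: at (2,2), goal (1,0), distance |2-1|+|2-0| = 3
Sum: 2 + 2 + 1 + 2 + 2 + 4 + 1 + 3 = 17

Answer: 17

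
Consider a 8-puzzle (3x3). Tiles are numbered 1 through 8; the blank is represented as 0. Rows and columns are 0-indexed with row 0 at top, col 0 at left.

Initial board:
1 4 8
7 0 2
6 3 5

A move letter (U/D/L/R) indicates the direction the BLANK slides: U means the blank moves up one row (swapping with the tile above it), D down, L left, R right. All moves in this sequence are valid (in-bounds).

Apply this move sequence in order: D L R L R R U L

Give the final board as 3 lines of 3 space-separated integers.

After move 1 (D):
1 4 8
7 3 2
6 0 5

After move 2 (L):
1 4 8
7 3 2
0 6 5

After move 3 (R):
1 4 8
7 3 2
6 0 5

After move 4 (L):
1 4 8
7 3 2
0 6 5

After move 5 (R):
1 4 8
7 3 2
6 0 5

After move 6 (R):
1 4 8
7 3 2
6 5 0

After move 7 (U):
1 4 8
7 3 0
6 5 2

After move 8 (L):
1 4 8
7 0 3
6 5 2

Answer: 1 4 8
7 0 3
6 5 2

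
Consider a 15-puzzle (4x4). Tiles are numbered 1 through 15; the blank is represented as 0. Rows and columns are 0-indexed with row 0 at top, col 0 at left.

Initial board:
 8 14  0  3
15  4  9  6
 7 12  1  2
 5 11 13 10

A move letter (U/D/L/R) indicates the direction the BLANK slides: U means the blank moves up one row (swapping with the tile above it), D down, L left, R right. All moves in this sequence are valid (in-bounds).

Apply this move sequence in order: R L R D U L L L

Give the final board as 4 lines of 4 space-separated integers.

Answer:  0  8 14  3
15  4  9  6
 7 12  1  2
 5 11 13 10

Derivation:
After move 1 (R):
 8 14  3  0
15  4  9  6
 7 12  1  2
 5 11 13 10

After move 2 (L):
 8 14  0  3
15  4  9  6
 7 12  1  2
 5 11 13 10

After move 3 (R):
 8 14  3  0
15  4  9  6
 7 12  1  2
 5 11 13 10

After move 4 (D):
 8 14  3  6
15  4  9  0
 7 12  1  2
 5 11 13 10

After move 5 (U):
 8 14  3  0
15  4  9  6
 7 12  1  2
 5 11 13 10

After move 6 (L):
 8 14  0  3
15  4  9  6
 7 12  1  2
 5 11 13 10

After move 7 (L):
 8  0 14  3
15  4  9  6
 7 12  1  2
 5 11 13 10

After move 8 (L):
 0  8 14  3
15  4  9  6
 7 12  1  2
 5 11 13 10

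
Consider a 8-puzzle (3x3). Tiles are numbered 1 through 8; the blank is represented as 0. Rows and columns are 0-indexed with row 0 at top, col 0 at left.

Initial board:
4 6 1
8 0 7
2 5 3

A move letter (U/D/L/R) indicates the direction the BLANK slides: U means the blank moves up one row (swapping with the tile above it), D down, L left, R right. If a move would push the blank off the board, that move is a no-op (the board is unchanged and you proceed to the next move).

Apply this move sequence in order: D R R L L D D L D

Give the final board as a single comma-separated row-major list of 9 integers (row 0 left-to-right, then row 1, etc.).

After move 1 (D):
4 6 1
8 5 7
2 0 3

After move 2 (R):
4 6 1
8 5 7
2 3 0

After move 3 (R):
4 6 1
8 5 7
2 3 0

After move 4 (L):
4 6 1
8 5 7
2 0 3

After move 5 (L):
4 6 1
8 5 7
0 2 3

After move 6 (D):
4 6 1
8 5 7
0 2 3

After move 7 (D):
4 6 1
8 5 7
0 2 3

After move 8 (L):
4 6 1
8 5 7
0 2 3

After move 9 (D):
4 6 1
8 5 7
0 2 3

Answer: 4, 6, 1, 8, 5, 7, 0, 2, 3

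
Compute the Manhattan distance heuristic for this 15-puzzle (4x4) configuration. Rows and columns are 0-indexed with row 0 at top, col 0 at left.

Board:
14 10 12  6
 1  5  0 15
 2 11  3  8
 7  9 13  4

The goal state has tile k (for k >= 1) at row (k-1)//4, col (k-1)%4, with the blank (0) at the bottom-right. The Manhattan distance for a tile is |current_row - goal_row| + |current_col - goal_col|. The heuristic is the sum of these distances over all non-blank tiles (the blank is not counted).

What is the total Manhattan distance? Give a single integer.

Answer: 35

Derivation:
Tile 14: at (0,0), goal (3,1), distance |0-3|+|0-1| = 4
Tile 10: at (0,1), goal (2,1), distance |0-2|+|1-1| = 2
Tile 12: at (0,2), goal (2,3), distance |0-2|+|2-3| = 3
Tile 6: at (0,3), goal (1,1), distance |0-1|+|3-1| = 3
Tile 1: at (1,0), goal (0,0), distance |1-0|+|0-0| = 1
Tile 5: at (1,1), goal (1,0), distance |1-1|+|1-0| = 1
Tile 15: at (1,3), goal (3,2), distance |1-3|+|3-2| = 3
Tile 2: at (2,0), goal (0,1), distance |2-0|+|0-1| = 3
Tile 11: at (2,1), goal (2,2), distance |2-2|+|1-2| = 1
Tile 3: at (2,2), goal (0,2), distance |2-0|+|2-2| = 2
Tile 8: at (2,3), goal (1,3), distance |2-1|+|3-3| = 1
Tile 7: at (3,0), goal (1,2), distance |3-1|+|0-2| = 4
Tile 9: at (3,1), goal (2,0), distance |3-2|+|1-0| = 2
Tile 13: at (3,2), goal (3,0), distance |3-3|+|2-0| = 2
Tile 4: at (3,3), goal (0,3), distance |3-0|+|3-3| = 3
Sum: 4 + 2 + 3 + 3 + 1 + 1 + 3 + 3 + 1 + 2 + 1 + 4 + 2 + 2 + 3 = 35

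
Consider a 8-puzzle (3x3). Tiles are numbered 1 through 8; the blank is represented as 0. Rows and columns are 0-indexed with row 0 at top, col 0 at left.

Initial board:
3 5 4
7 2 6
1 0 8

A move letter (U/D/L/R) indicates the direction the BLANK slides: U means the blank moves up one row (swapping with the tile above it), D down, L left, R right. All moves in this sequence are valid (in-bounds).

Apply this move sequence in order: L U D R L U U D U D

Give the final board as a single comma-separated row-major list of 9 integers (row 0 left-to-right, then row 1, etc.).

After move 1 (L):
3 5 4
7 2 6
0 1 8

After move 2 (U):
3 5 4
0 2 6
7 1 8

After move 3 (D):
3 5 4
7 2 6
0 1 8

After move 4 (R):
3 5 4
7 2 6
1 0 8

After move 5 (L):
3 5 4
7 2 6
0 1 8

After move 6 (U):
3 5 4
0 2 6
7 1 8

After move 7 (U):
0 5 4
3 2 6
7 1 8

After move 8 (D):
3 5 4
0 2 6
7 1 8

After move 9 (U):
0 5 4
3 2 6
7 1 8

After move 10 (D):
3 5 4
0 2 6
7 1 8

Answer: 3, 5, 4, 0, 2, 6, 7, 1, 8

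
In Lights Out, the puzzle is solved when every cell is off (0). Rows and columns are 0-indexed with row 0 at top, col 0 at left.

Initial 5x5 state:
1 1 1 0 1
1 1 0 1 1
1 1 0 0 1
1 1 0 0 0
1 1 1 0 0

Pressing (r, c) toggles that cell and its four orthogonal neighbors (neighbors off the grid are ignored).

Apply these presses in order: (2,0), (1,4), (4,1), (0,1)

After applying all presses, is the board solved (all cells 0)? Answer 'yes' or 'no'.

After press 1 at (2,0):
1 1 1 0 1
0 1 0 1 1
0 0 0 0 1
0 1 0 0 0
1 1 1 0 0

After press 2 at (1,4):
1 1 1 0 0
0 1 0 0 0
0 0 0 0 0
0 1 0 0 0
1 1 1 0 0

After press 3 at (4,1):
1 1 1 0 0
0 1 0 0 0
0 0 0 0 0
0 0 0 0 0
0 0 0 0 0

After press 4 at (0,1):
0 0 0 0 0
0 0 0 0 0
0 0 0 0 0
0 0 0 0 0
0 0 0 0 0

Lights still on: 0

Answer: yes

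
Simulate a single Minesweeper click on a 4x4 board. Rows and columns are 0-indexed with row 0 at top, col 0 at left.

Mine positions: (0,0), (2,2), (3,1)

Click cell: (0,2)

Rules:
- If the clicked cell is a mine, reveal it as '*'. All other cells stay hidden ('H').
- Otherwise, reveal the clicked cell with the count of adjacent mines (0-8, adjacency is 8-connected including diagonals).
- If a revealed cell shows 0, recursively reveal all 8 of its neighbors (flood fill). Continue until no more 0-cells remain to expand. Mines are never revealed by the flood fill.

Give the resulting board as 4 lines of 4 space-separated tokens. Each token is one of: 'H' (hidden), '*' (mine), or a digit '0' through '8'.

H 1 0 0
H 2 1 1
H H H H
H H H H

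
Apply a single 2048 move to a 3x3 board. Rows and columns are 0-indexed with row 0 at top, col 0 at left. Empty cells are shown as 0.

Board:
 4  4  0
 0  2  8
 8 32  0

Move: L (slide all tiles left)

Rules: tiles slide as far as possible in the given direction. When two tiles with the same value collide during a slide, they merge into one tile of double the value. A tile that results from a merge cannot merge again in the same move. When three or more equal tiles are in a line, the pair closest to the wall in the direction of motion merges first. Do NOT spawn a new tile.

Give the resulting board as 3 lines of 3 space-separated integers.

Answer:  8  0  0
 2  8  0
 8 32  0

Derivation:
Slide left:
row 0: [4, 4, 0] -> [8, 0, 0]
row 1: [0, 2, 8] -> [2, 8, 0]
row 2: [8, 32, 0] -> [8, 32, 0]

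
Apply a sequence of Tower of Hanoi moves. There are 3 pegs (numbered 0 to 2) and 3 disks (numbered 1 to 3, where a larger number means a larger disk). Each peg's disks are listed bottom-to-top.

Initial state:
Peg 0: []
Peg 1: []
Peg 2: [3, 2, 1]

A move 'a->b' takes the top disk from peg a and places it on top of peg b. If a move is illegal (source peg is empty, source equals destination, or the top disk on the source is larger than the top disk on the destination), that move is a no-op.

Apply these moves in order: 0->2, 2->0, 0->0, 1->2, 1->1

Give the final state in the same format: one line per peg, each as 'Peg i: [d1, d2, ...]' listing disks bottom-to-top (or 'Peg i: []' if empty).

Answer: Peg 0: [1]
Peg 1: []
Peg 2: [3, 2]

Derivation:
After move 1 (0->2):
Peg 0: []
Peg 1: []
Peg 2: [3, 2, 1]

After move 2 (2->0):
Peg 0: [1]
Peg 1: []
Peg 2: [3, 2]

After move 3 (0->0):
Peg 0: [1]
Peg 1: []
Peg 2: [3, 2]

After move 4 (1->2):
Peg 0: [1]
Peg 1: []
Peg 2: [3, 2]

After move 5 (1->1):
Peg 0: [1]
Peg 1: []
Peg 2: [3, 2]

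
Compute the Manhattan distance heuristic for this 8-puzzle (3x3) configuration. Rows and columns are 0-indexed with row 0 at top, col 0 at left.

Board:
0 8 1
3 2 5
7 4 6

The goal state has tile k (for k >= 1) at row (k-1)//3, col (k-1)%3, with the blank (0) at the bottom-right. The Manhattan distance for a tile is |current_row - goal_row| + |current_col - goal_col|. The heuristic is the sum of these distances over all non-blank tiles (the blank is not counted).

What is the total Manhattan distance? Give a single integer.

Answer: 12

Derivation:
Tile 8: (0,1)->(2,1) = 2
Tile 1: (0,2)->(0,0) = 2
Tile 3: (1,0)->(0,2) = 3
Tile 2: (1,1)->(0,1) = 1
Tile 5: (1,2)->(1,1) = 1
Tile 7: (2,0)->(2,0) = 0
Tile 4: (2,1)->(1,0) = 2
Tile 6: (2,2)->(1,2) = 1
Sum: 2 + 2 + 3 + 1 + 1 + 0 + 2 + 1 = 12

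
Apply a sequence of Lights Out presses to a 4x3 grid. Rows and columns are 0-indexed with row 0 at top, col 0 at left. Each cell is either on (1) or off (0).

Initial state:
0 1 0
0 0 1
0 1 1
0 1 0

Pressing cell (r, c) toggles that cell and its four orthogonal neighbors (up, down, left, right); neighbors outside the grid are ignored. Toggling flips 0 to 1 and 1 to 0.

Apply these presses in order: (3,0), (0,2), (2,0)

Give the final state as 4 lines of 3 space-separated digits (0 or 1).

Answer: 0 0 1
1 0 0
0 0 1
0 0 0

Derivation:
After press 1 at (3,0):
0 1 0
0 0 1
1 1 1
1 0 0

After press 2 at (0,2):
0 0 1
0 0 0
1 1 1
1 0 0

After press 3 at (2,0):
0 0 1
1 0 0
0 0 1
0 0 0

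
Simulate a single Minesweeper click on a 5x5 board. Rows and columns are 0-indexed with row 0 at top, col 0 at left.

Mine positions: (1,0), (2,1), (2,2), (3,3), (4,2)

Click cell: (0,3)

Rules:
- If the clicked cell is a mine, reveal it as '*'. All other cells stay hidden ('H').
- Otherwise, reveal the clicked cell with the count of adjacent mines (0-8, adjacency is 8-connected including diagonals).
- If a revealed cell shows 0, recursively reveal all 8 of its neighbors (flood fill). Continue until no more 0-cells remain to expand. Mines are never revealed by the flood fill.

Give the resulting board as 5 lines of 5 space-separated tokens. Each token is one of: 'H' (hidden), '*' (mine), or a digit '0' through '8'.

H 1 0 0 0
H 3 2 1 0
H H H 2 1
H H H H H
H H H H H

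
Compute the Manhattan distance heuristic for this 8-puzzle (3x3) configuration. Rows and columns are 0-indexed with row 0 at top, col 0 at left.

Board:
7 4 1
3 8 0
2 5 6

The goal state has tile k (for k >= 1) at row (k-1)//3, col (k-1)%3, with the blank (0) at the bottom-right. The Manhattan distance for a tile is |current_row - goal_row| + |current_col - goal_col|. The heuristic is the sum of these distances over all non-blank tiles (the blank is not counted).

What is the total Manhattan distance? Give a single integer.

Answer: 15

Derivation:
Tile 7: (0,0)->(2,0) = 2
Tile 4: (0,1)->(1,0) = 2
Tile 1: (0,2)->(0,0) = 2
Tile 3: (1,0)->(0,2) = 3
Tile 8: (1,1)->(2,1) = 1
Tile 2: (2,0)->(0,1) = 3
Tile 5: (2,1)->(1,1) = 1
Tile 6: (2,2)->(1,2) = 1
Sum: 2 + 2 + 2 + 3 + 1 + 3 + 1 + 1 = 15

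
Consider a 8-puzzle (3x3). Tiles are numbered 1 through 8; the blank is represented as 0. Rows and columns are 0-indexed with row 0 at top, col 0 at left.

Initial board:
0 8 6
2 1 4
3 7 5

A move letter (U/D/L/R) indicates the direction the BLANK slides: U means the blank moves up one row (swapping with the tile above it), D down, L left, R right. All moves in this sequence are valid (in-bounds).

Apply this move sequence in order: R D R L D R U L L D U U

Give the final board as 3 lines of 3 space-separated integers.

After move 1 (R):
8 0 6
2 1 4
3 7 5

After move 2 (D):
8 1 6
2 0 4
3 7 5

After move 3 (R):
8 1 6
2 4 0
3 7 5

After move 4 (L):
8 1 6
2 0 4
3 7 5

After move 5 (D):
8 1 6
2 7 4
3 0 5

After move 6 (R):
8 1 6
2 7 4
3 5 0

After move 7 (U):
8 1 6
2 7 0
3 5 4

After move 8 (L):
8 1 6
2 0 7
3 5 4

After move 9 (L):
8 1 6
0 2 7
3 5 4

After move 10 (D):
8 1 6
3 2 7
0 5 4

After move 11 (U):
8 1 6
0 2 7
3 5 4

After move 12 (U):
0 1 6
8 2 7
3 5 4

Answer: 0 1 6
8 2 7
3 5 4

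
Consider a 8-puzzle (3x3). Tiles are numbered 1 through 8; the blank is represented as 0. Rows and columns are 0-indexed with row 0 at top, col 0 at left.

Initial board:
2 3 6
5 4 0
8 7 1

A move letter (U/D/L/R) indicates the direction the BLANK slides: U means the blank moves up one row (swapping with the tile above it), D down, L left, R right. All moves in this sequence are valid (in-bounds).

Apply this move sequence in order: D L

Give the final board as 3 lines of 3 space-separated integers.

Answer: 2 3 6
5 4 1
8 0 7

Derivation:
After move 1 (D):
2 3 6
5 4 1
8 7 0

After move 2 (L):
2 3 6
5 4 1
8 0 7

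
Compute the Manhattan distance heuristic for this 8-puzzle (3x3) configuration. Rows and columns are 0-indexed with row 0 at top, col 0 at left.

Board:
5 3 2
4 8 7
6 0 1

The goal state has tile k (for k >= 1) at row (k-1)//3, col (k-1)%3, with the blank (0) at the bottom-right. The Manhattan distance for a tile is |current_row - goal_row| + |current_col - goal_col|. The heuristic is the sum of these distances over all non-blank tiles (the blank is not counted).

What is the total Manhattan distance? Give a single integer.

Tile 5: at (0,0), goal (1,1), distance |0-1|+|0-1| = 2
Tile 3: at (0,1), goal (0,2), distance |0-0|+|1-2| = 1
Tile 2: at (0,2), goal (0,1), distance |0-0|+|2-1| = 1
Tile 4: at (1,0), goal (1,0), distance |1-1|+|0-0| = 0
Tile 8: at (1,1), goal (2,1), distance |1-2|+|1-1| = 1
Tile 7: at (1,2), goal (2,0), distance |1-2|+|2-0| = 3
Tile 6: at (2,0), goal (1,2), distance |2-1|+|0-2| = 3
Tile 1: at (2,2), goal (0,0), distance |2-0|+|2-0| = 4
Sum: 2 + 1 + 1 + 0 + 1 + 3 + 3 + 4 = 15

Answer: 15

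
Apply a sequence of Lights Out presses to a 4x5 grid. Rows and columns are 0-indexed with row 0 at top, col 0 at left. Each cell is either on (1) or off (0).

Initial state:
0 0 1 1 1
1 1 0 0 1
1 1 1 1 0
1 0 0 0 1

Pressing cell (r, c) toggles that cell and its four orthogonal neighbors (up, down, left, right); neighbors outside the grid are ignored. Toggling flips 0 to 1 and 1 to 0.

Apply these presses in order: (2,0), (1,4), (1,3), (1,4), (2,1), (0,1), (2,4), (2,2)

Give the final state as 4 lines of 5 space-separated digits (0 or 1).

Answer: 1 1 0 0 1
0 1 0 1 1
1 0 1 0 1
0 1 1 0 0

Derivation:
After press 1 at (2,0):
0 0 1 1 1
0 1 0 0 1
0 0 1 1 0
0 0 0 0 1

After press 2 at (1,4):
0 0 1 1 0
0 1 0 1 0
0 0 1 1 1
0 0 0 0 1

After press 3 at (1,3):
0 0 1 0 0
0 1 1 0 1
0 0 1 0 1
0 0 0 0 1

After press 4 at (1,4):
0 0 1 0 1
0 1 1 1 0
0 0 1 0 0
0 0 0 0 1

After press 5 at (2,1):
0 0 1 0 1
0 0 1 1 0
1 1 0 0 0
0 1 0 0 1

After press 6 at (0,1):
1 1 0 0 1
0 1 1 1 0
1 1 0 0 0
0 1 0 0 1

After press 7 at (2,4):
1 1 0 0 1
0 1 1 1 1
1 1 0 1 1
0 1 0 0 0

After press 8 at (2,2):
1 1 0 0 1
0 1 0 1 1
1 0 1 0 1
0 1 1 0 0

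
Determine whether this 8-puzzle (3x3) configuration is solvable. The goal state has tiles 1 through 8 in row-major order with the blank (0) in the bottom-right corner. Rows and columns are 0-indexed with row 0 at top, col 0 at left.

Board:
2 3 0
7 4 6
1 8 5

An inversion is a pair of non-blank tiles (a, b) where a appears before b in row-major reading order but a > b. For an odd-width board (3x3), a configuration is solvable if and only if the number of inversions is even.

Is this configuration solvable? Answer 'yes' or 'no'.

Answer: yes

Derivation:
Inversions (pairs i<j in row-major order where tile[i] > tile[j] > 0): 10
10 is even, so the puzzle is solvable.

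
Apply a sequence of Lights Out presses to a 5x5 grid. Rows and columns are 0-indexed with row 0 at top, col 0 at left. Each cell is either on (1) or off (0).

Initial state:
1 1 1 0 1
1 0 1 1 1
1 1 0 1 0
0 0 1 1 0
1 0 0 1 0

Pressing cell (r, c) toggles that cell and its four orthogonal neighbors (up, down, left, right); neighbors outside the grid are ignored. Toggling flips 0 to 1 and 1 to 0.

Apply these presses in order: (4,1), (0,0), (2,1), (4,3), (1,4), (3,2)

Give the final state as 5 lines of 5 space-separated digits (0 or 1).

After press 1 at (4,1):
1 1 1 0 1
1 0 1 1 1
1 1 0 1 0
0 1 1 1 0
0 1 1 1 0

After press 2 at (0,0):
0 0 1 0 1
0 0 1 1 1
1 1 0 1 0
0 1 1 1 0
0 1 1 1 0

After press 3 at (2,1):
0 0 1 0 1
0 1 1 1 1
0 0 1 1 0
0 0 1 1 0
0 1 1 1 0

After press 4 at (4,3):
0 0 1 0 1
0 1 1 1 1
0 0 1 1 0
0 0 1 0 0
0 1 0 0 1

After press 5 at (1,4):
0 0 1 0 0
0 1 1 0 0
0 0 1 1 1
0 0 1 0 0
0 1 0 0 1

After press 6 at (3,2):
0 0 1 0 0
0 1 1 0 0
0 0 0 1 1
0 1 0 1 0
0 1 1 0 1

Answer: 0 0 1 0 0
0 1 1 0 0
0 0 0 1 1
0 1 0 1 0
0 1 1 0 1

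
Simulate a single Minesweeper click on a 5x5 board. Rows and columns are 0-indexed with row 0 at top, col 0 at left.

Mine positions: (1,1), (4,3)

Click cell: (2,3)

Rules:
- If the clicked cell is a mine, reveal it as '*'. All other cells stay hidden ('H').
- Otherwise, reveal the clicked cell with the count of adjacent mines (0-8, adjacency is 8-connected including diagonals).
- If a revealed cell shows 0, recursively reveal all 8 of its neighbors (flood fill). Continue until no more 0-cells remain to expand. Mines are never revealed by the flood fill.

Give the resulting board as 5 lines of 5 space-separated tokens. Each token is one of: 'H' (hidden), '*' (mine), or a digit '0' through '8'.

H H 1 0 0
H H 1 0 0
H H 1 0 0
H H 1 1 1
H H H H H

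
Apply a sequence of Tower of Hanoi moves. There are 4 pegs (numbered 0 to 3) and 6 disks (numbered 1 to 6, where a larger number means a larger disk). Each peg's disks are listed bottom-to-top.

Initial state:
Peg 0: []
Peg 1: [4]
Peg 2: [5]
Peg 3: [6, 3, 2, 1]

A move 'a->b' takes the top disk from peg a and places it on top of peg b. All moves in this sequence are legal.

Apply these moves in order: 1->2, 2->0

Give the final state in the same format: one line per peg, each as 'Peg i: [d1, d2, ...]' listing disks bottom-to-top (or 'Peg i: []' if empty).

After move 1 (1->2):
Peg 0: []
Peg 1: []
Peg 2: [5, 4]
Peg 3: [6, 3, 2, 1]

After move 2 (2->0):
Peg 0: [4]
Peg 1: []
Peg 2: [5]
Peg 3: [6, 3, 2, 1]

Answer: Peg 0: [4]
Peg 1: []
Peg 2: [5]
Peg 3: [6, 3, 2, 1]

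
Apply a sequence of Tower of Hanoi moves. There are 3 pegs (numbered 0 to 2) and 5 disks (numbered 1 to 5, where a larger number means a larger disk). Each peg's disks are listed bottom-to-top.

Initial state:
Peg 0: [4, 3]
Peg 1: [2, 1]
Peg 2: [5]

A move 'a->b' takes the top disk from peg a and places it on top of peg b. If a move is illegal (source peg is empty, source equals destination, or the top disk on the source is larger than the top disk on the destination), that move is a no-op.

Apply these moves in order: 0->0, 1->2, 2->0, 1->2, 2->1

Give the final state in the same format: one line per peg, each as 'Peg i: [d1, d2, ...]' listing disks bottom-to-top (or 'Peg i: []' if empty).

Answer: Peg 0: [4, 3, 1]
Peg 1: [2]
Peg 2: [5]

Derivation:
After move 1 (0->0):
Peg 0: [4, 3]
Peg 1: [2, 1]
Peg 2: [5]

After move 2 (1->2):
Peg 0: [4, 3]
Peg 1: [2]
Peg 2: [5, 1]

After move 3 (2->0):
Peg 0: [4, 3, 1]
Peg 1: [2]
Peg 2: [5]

After move 4 (1->2):
Peg 0: [4, 3, 1]
Peg 1: []
Peg 2: [5, 2]

After move 5 (2->1):
Peg 0: [4, 3, 1]
Peg 1: [2]
Peg 2: [5]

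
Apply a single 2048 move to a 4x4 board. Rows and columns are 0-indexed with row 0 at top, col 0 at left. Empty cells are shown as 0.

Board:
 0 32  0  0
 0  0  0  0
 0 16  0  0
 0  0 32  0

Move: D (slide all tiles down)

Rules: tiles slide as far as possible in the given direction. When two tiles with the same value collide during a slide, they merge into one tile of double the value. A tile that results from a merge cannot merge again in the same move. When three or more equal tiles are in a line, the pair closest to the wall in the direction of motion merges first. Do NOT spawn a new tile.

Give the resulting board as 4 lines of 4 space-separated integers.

Slide down:
col 0: [0, 0, 0, 0] -> [0, 0, 0, 0]
col 1: [32, 0, 16, 0] -> [0, 0, 32, 16]
col 2: [0, 0, 0, 32] -> [0, 0, 0, 32]
col 3: [0, 0, 0, 0] -> [0, 0, 0, 0]

Answer:  0  0  0  0
 0  0  0  0
 0 32  0  0
 0 16 32  0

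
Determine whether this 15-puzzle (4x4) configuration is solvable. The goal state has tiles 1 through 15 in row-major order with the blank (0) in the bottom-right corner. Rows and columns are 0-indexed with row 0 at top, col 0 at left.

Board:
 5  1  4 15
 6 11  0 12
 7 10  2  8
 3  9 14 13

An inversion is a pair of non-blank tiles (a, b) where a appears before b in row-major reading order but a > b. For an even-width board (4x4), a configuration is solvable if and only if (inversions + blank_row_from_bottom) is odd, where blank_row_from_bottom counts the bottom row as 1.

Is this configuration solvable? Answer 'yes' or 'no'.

Answer: no

Derivation:
Inversions: 39
Blank is in row 1 (0-indexed from top), which is row 3 counting from the bottom (bottom = 1).
39 + 3 = 42, which is even, so the puzzle is not solvable.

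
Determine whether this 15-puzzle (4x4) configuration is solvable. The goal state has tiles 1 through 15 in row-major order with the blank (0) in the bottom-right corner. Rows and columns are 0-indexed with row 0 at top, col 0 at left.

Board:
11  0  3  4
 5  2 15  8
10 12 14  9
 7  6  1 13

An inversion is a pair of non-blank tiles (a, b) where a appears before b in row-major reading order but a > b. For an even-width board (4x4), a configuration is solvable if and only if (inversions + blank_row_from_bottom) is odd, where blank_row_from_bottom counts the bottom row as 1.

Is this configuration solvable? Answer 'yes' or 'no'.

Inversions: 48
Blank is in row 0 (0-indexed from top), which is row 4 counting from the bottom (bottom = 1).
48 + 4 = 52, which is even, so the puzzle is not solvable.

Answer: no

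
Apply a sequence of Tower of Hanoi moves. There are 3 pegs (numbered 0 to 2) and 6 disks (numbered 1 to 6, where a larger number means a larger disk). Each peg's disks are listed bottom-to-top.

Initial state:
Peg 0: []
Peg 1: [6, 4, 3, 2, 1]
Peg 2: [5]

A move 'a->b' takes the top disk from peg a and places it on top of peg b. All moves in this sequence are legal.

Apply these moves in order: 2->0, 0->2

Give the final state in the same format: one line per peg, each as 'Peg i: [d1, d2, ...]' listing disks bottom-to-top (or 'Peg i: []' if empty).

After move 1 (2->0):
Peg 0: [5]
Peg 1: [6, 4, 3, 2, 1]
Peg 2: []

After move 2 (0->2):
Peg 0: []
Peg 1: [6, 4, 3, 2, 1]
Peg 2: [5]

Answer: Peg 0: []
Peg 1: [6, 4, 3, 2, 1]
Peg 2: [5]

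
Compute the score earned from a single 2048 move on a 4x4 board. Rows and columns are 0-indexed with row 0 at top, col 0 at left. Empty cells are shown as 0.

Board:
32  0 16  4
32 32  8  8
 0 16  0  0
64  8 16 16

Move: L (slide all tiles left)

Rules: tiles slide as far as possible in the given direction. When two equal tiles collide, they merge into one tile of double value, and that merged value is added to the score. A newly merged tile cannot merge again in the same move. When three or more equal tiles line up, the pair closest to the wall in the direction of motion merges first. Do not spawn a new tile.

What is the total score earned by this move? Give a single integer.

Slide left:
row 0: [32, 0, 16, 4] -> [32, 16, 4, 0]  score +0 (running 0)
row 1: [32, 32, 8, 8] -> [64, 16, 0, 0]  score +80 (running 80)
row 2: [0, 16, 0, 0] -> [16, 0, 0, 0]  score +0 (running 80)
row 3: [64, 8, 16, 16] -> [64, 8, 32, 0]  score +32 (running 112)
Board after move:
32 16  4  0
64 16  0  0
16  0  0  0
64  8 32  0

Answer: 112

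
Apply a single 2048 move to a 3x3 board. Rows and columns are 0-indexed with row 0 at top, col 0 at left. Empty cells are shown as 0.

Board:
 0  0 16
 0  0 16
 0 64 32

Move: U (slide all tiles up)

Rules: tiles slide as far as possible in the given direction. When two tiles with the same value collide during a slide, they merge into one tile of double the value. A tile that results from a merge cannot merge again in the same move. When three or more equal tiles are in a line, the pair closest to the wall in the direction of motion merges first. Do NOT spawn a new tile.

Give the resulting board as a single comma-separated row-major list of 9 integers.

Slide up:
col 0: [0, 0, 0] -> [0, 0, 0]
col 1: [0, 0, 64] -> [64, 0, 0]
col 2: [16, 16, 32] -> [32, 32, 0]

Answer: 0, 64, 32, 0, 0, 32, 0, 0, 0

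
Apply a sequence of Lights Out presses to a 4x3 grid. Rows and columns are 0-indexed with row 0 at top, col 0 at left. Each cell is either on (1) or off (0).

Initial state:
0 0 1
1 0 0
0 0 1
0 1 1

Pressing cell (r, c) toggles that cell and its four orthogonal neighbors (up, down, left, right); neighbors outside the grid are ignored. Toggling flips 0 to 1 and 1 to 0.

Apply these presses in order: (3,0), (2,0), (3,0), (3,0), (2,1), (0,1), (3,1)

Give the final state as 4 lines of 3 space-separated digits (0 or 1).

After press 1 at (3,0):
0 0 1
1 0 0
1 0 1
1 0 1

After press 2 at (2,0):
0 0 1
0 0 0
0 1 1
0 0 1

After press 3 at (3,0):
0 0 1
0 0 0
1 1 1
1 1 1

After press 4 at (3,0):
0 0 1
0 0 0
0 1 1
0 0 1

After press 5 at (2,1):
0 0 1
0 1 0
1 0 0
0 1 1

After press 6 at (0,1):
1 1 0
0 0 0
1 0 0
0 1 1

After press 7 at (3,1):
1 1 0
0 0 0
1 1 0
1 0 0

Answer: 1 1 0
0 0 0
1 1 0
1 0 0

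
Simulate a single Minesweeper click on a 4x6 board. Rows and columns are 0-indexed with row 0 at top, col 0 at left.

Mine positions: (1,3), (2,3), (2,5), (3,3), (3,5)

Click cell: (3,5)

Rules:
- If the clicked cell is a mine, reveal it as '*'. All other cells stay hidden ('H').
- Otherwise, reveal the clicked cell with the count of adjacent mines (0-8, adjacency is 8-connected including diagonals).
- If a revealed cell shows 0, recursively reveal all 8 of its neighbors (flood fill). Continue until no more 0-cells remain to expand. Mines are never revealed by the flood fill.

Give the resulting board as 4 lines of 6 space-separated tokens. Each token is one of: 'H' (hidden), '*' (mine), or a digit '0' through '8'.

H H H H H H
H H H H H H
H H H H H H
H H H H H *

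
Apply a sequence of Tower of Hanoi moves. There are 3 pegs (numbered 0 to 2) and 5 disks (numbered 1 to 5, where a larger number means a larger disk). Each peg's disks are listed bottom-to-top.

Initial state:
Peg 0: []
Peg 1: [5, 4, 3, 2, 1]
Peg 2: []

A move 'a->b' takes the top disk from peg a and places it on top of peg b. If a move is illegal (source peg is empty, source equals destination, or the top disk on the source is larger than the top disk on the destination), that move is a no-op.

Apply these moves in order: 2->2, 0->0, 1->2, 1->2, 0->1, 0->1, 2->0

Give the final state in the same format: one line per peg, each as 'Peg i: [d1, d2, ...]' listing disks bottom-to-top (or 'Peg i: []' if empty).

After move 1 (2->2):
Peg 0: []
Peg 1: [5, 4, 3, 2, 1]
Peg 2: []

After move 2 (0->0):
Peg 0: []
Peg 1: [5, 4, 3, 2, 1]
Peg 2: []

After move 3 (1->2):
Peg 0: []
Peg 1: [5, 4, 3, 2]
Peg 2: [1]

After move 4 (1->2):
Peg 0: []
Peg 1: [5, 4, 3, 2]
Peg 2: [1]

After move 5 (0->1):
Peg 0: []
Peg 1: [5, 4, 3, 2]
Peg 2: [1]

After move 6 (0->1):
Peg 0: []
Peg 1: [5, 4, 3, 2]
Peg 2: [1]

After move 7 (2->0):
Peg 0: [1]
Peg 1: [5, 4, 3, 2]
Peg 2: []

Answer: Peg 0: [1]
Peg 1: [5, 4, 3, 2]
Peg 2: []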